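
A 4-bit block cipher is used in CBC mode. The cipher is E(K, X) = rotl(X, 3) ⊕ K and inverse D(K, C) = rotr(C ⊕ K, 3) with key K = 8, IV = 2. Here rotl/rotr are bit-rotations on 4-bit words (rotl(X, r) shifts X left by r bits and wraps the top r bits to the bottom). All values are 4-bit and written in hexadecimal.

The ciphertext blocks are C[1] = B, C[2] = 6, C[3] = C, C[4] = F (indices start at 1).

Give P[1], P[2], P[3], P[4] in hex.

CBC decryption: P_i = D(K, C_i) ⊕ C_{i−1}, with C_{0} = IV.
P[1]: D(K, B) = 6; 6 ⊕ 2 = 4.
P[2]: D(K, 6) = D; D ⊕ B = 6.
P[3]: D(K, C) = 8; 8 ⊕ 6 = E.
P[4]: D(K, F) = E; E ⊕ C = 2.

P[1] = 4, P[2] = 6, P[3] = E, P[4] = 2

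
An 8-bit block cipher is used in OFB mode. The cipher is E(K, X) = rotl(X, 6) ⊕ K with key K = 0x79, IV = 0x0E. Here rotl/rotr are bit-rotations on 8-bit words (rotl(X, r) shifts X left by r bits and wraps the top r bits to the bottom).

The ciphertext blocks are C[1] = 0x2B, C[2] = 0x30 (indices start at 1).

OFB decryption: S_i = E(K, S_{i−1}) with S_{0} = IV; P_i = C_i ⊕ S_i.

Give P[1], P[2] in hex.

P[1] = 0xD1, P[2] = 0xF7

P[1]: S = E(K, 0x0E) = 0xFA; 0x2B ⊕ 0xFA = 0xD1.
P[2]: S = E(K, 0xFA) = 0xC7; 0x30 ⊕ 0xC7 = 0xF7.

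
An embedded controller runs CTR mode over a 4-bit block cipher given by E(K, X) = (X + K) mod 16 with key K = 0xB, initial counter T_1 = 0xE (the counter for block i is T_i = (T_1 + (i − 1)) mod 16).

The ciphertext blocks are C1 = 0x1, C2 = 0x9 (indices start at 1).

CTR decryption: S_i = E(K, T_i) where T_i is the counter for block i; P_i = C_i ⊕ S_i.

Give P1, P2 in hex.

P1: T = 0xE, S = E(K, T) = 0x9; 0x1 ⊕ 0x9 = 0x8.
P2: T = 0xF, S = E(K, T) = 0xA; 0x9 ⊕ 0xA = 0x3.

P1 = 0x8, P2 = 0x3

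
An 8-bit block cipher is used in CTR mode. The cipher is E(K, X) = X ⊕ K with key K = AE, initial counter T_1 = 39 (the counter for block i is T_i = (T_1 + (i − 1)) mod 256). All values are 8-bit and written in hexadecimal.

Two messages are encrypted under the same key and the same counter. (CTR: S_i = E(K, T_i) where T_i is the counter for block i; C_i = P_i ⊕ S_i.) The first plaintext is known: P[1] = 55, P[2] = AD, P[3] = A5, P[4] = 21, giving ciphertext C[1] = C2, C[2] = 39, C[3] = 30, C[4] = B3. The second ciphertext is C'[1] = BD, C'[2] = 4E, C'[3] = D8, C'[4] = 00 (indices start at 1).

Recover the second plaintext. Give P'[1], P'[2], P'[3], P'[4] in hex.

In CTR with a reused counter, both messages share the same keystream S_i, so C_i ⊕ C'_i = P_i ⊕ P'_i and thus P'_i = P_i ⊕ C_i ⊕ C'_i.
P'[1]: 55 ⊕ C2 ⊕ BD = 2A.
P'[2]: AD ⊕ 39 ⊕ 4E = DA.
P'[3]: A5 ⊕ 30 ⊕ D8 = 4D.
P'[4]: 21 ⊕ B3 ⊕ 00 = 92.

P'[1] = 2A, P'[2] = DA, P'[3] = 4D, P'[4] = 92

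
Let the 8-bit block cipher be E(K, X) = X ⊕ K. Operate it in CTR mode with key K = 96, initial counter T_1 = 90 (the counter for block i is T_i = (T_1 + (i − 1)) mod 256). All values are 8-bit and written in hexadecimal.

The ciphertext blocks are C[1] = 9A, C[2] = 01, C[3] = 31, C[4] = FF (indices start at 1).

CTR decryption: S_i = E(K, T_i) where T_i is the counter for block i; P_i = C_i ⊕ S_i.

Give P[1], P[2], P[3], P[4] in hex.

P[1]: T = 90, S = E(K, T) = 06; 9A ⊕ 06 = 9C.
P[2]: T = 91, S = E(K, T) = 07; 01 ⊕ 07 = 06.
P[3]: T = 92, S = E(K, T) = 04; 31 ⊕ 04 = 35.
P[4]: T = 93, S = E(K, T) = 05; FF ⊕ 05 = FA.

P[1] = 9C, P[2] = 06, P[3] = 35, P[4] = FA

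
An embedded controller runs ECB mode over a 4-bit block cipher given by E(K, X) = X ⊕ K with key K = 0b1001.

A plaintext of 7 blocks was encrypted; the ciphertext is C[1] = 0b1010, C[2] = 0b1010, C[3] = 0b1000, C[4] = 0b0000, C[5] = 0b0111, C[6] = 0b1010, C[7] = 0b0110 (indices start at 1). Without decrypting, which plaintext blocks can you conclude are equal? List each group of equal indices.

P[1] = P[2] = P[6]

ECB encrypts each block independently with the same key, so equal ciphertext blocks imply equal plaintext blocks.
C[1] = C[2] = C[6] = 0b1010, so P[1] = P[2] = P[6].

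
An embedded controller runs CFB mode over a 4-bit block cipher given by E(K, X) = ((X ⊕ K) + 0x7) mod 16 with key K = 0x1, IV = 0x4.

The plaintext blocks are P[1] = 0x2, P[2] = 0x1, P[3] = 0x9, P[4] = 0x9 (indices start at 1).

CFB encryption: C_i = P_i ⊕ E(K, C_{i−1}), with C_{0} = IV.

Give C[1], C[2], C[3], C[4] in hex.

C[1] = 0xE, C[2] = 0x7, C[3] = 0x4, C[4] = 0x5

C[1]: E(K, 0x4) = 0xC; 0x2 ⊕ 0xC = 0xE.
C[2]: E(K, 0xE) = 0x6; 0x1 ⊕ 0x6 = 0x7.
C[3]: E(K, 0x7) = 0xD; 0x9 ⊕ 0xD = 0x4.
C[4]: E(K, 0x4) = 0xC; 0x9 ⊕ 0xC = 0x5.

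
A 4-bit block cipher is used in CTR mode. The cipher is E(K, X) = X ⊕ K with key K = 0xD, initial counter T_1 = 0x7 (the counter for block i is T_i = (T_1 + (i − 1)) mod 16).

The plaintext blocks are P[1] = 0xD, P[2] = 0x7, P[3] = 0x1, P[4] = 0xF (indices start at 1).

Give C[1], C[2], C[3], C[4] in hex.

C[1] = 0x7, C[2] = 0x2, C[3] = 0x5, C[4] = 0x8

CTR encryption: S_i = E(K, T_i) where T_i is the counter for block i; C_i = P_i ⊕ S_i.
C[1]: T = 0x7, S = E(K, T) = 0xA; 0xD ⊕ 0xA = 0x7.
C[2]: T = 0x8, S = E(K, T) = 0x5; 0x7 ⊕ 0x5 = 0x2.
C[3]: T = 0x9, S = E(K, T) = 0x4; 0x1 ⊕ 0x4 = 0x5.
C[4]: T = 0xA, S = E(K, T) = 0x7; 0xF ⊕ 0x7 = 0x8.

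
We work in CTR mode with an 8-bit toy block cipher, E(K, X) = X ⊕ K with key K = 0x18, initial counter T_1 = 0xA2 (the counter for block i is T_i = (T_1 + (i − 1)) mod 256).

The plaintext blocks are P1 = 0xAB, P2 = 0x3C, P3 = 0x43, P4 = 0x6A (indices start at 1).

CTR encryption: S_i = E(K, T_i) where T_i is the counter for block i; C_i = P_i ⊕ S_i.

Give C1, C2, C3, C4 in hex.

C1: T = 0xA2, S = E(K, T) = 0xBA; 0xAB ⊕ 0xBA = 0x11.
C2: T = 0xA3, S = E(K, T) = 0xBB; 0x3C ⊕ 0xBB = 0x87.
C3: T = 0xA4, S = E(K, T) = 0xBC; 0x43 ⊕ 0xBC = 0xFF.
C4: T = 0xA5, S = E(K, T) = 0xBD; 0x6A ⊕ 0xBD = 0xD7.

C1 = 0x11, C2 = 0x87, C3 = 0xFF, C4 = 0xD7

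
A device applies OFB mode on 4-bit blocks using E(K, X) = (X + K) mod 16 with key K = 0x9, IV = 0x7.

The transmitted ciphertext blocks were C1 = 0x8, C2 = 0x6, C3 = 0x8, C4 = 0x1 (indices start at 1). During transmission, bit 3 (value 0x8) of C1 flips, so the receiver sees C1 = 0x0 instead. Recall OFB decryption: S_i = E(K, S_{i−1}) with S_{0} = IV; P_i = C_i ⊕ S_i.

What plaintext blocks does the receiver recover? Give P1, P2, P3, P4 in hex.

P1 = 0x0, P2 = 0xF, P3 = 0xA, P4 = 0xA

Only C1 changed, to 0x0. In OFB, a change in C_i flips the same bit in P_i only; the keystream is unaffected. Decrypting the received ciphertext:
P1: S = E(K, 0x7) = 0x0; 0x0 ⊕ 0x0 = 0x0.
P2: S = E(K, 0x0) = 0x9; 0x6 ⊕ 0x9 = 0xF.
P3: S = E(K, 0x9) = 0x2; 0x8 ⊕ 0x2 = 0xA.
P4: S = E(K, 0x2) = 0xB; 0x1 ⊕ 0xB = 0xA.
Blocks that differ from the original plaintext: P1.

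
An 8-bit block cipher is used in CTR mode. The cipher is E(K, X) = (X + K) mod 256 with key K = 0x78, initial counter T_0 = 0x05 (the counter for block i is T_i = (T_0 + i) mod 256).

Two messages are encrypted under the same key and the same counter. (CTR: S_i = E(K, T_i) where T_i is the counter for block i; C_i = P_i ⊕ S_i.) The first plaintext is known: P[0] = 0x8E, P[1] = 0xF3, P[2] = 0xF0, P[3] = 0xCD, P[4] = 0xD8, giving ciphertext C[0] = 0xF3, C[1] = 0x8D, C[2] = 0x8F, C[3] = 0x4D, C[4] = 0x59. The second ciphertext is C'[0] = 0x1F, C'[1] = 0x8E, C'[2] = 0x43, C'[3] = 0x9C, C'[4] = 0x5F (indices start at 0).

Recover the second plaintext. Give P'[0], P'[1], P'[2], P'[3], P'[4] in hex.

P'[0] = 0x62, P'[1] = 0xF0, P'[2] = 0x3C, P'[3] = 0x1C, P'[4] = 0xDE

In CTR with a reused counter, both messages share the same keystream S_i, so C_i ⊕ C'_i = P_i ⊕ P'_i and thus P'_i = P_i ⊕ C_i ⊕ C'_i.
P'[0]: 0x8E ⊕ 0xF3 ⊕ 0x1F = 0x62.
P'[1]: 0xF3 ⊕ 0x8D ⊕ 0x8E = 0xF0.
P'[2]: 0xF0 ⊕ 0x8F ⊕ 0x43 = 0x3C.
P'[3]: 0xCD ⊕ 0x4D ⊕ 0x9C = 0x1C.
P'[4]: 0xD8 ⊕ 0x59 ⊕ 0x5F = 0xDE.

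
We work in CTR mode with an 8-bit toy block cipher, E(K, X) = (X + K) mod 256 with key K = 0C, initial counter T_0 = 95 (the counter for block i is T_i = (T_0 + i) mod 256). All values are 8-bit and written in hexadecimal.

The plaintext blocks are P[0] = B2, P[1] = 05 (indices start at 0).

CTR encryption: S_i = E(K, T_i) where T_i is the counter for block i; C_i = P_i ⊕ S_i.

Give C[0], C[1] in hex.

C[0]: T = 95, S = E(K, T) = A1; B2 ⊕ A1 = 13.
C[1]: T = 96, S = E(K, T) = A2; 05 ⊕ A2 = A7.

C[0] = 13, C[1] = A7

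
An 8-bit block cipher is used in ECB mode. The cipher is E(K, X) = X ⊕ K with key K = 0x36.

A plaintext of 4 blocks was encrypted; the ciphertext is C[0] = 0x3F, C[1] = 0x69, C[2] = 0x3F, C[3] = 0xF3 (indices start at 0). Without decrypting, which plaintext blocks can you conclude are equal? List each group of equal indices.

P[0] = P[2]

ECB encrypts each block independently with the same key, so equal ciphertext blocks imply equal plaintext blocks.
C[0] = C[2] = 0x3F, so P[0] = P[2].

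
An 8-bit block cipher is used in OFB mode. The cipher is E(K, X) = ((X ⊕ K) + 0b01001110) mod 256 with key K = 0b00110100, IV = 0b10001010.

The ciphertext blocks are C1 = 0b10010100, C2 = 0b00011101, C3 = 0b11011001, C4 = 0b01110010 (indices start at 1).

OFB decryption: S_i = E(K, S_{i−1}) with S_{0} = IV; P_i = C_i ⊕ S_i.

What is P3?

P1: S = E(K, 0b10001010) = 0b00001100; 0b10010100 ⊕ 0b00001100 = 0b10011000.
P2: S = E(K, 0b00001100) = 0b10000110; 0b00011101 ⊕ 0b10000110 = 0b10011011.
P3: S = E(K, 0b10000110) = 0b00000000; 0b11011001 ⊕ 0b00000000 = 0b11011001.

P3 = 0b11011001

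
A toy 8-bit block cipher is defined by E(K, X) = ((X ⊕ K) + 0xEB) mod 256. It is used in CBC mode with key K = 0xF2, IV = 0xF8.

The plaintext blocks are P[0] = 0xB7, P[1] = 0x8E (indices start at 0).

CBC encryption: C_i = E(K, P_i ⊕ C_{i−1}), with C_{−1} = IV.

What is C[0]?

C[0]: P[0] ⊕ 0xF8 = 0x4F; E(K, 0x4F) = 0xA8.

C[0] = 0xA8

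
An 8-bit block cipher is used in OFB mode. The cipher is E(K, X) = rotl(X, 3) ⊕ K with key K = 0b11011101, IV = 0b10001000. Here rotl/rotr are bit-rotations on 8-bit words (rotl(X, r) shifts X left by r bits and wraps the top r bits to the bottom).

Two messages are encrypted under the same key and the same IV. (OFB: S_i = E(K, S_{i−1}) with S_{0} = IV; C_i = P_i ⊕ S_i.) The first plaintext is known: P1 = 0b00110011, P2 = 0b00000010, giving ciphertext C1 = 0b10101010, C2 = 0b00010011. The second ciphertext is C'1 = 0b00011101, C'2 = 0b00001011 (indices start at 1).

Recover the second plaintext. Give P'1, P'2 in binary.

P'1 = 0b10000100, P'2 = 0b00011010

In OFB with a reused IV, both messages share the same keystream S_i, so C_i ⊕ C'_i = P_i ⊕ P'_i and thus P'_i = P_i ⊕ C_i ⊕ C'_i.
P'1: 0b00110011 ⊕ 0b10101010 ⊕ 0b00011101 = 0b10000100.
P'2: 0b00000010 ⊕ 0b00010011 ⊕ 0b00001011 = 0b00011010.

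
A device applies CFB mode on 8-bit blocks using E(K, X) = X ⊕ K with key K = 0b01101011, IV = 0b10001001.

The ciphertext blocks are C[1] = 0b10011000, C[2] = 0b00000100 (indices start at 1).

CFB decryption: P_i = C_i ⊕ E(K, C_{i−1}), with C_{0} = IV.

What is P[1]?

P[1]: E(K, 0b10001001) = 0b11100010; 0b10011000 ⊕ 0b11100010 = 0b01111010.

P[1] = 0b01111010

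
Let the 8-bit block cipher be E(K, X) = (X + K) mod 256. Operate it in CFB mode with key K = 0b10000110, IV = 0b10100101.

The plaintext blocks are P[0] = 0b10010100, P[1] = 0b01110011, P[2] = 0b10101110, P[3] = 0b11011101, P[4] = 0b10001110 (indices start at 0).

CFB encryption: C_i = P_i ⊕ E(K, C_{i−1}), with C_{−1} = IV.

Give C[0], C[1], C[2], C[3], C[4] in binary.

C[0]: E(K, 0b10100101) = 0b00101011; 0b10010100 ⊕ 0b00101011 = 0b10111111.
C[1]: E(K, 0b10111111) = 0b01000101; 0b01110011 ⊕ 0b01000101 = 0b00110110.
C[2]: E(K, 0b00110110) = 0b10111100; 0b10101110 ⊕ 0b10111100 = 0b00010010.
C[3]: E(K, 0b00010010) = 0b10011000; 0b11011101 ⊕ 0b10011000 = 0b01000101.
C[4]: E(K, 0b01000101) = 0b11001011; 0b10001110 ⊕ 0b11001011 = 0b01000101.

C[0] = 0b10111111, C[1] = 0b00110110, C[2] = 0b00010010, C[3] = 0b01000101, C[4] = 0b01000101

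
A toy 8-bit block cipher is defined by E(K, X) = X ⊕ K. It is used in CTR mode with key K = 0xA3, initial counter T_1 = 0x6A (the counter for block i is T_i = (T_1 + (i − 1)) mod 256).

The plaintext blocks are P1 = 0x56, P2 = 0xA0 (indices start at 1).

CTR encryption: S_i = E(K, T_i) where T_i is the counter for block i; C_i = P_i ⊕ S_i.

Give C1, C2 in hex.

C1: T = 0x6A, S = E(K, T) = 0xC9; 0x56 ⊕ 0xC9 = 0x9F.
C2: T = 0x6B, S = E(K, T) = 0xC8; 0xA0 ⊕ 0xC8 = 0x68.

C1 = 0x9F, C2 = 0x68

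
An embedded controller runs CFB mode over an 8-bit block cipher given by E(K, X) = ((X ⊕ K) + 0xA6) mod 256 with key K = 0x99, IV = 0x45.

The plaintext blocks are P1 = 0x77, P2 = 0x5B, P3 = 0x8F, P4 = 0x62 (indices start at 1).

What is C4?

CFB encryption: C_i = P_i ⊕ E(K, C_{i−1}), with C_{0} = IV.
C1: E(K, 0x45) = 0x82; 0x77 ⊕ 0x82 = 0xF5.
C2: E(K, 0xF5) = 0x12; 0x5B ⊕ 0x12 = 0x49.
C3: E(K, 0x49) = 0x76; 0x8F ⊕ 0x76 = 0xF9.
C4: E(K, 0xF9) = 0x06; 0x62 ⊕ 0x06 = 0x64.

C4 = 0x64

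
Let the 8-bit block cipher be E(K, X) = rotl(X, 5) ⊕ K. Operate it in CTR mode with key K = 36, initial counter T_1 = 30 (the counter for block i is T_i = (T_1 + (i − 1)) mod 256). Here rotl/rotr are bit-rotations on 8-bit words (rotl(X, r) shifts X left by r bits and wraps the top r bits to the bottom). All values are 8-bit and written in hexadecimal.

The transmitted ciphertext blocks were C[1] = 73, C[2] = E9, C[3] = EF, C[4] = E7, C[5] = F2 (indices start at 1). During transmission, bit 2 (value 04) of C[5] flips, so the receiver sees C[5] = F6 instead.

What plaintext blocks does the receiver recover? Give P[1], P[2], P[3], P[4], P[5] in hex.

CTR decryption: S_i = E(K, T_i) where T_i is the counter for block i; P_i = C_i ⊕ S_i.
Only C[5] changed, to F6. In CTR, a change in C_i flips the same bit in P_i only; the keystream is unaffected. Decrypting the received ciphertext:
P[1]: T = 30, S = E(K, T) = 30; 73 ⊕ 30 = 43.
P[2]: T = 31, S = E(K, T) = 10; E9 ⊕ 10 = F9.
P[3]: T = 32, S = E(K, T) = 70; EF ⊕ 70 = 9F.
P[4]: T = 33, S = E(K, T) = 50; E7 ⊕ 50 = B7.
P[5]: T = 34, S = E(K, T) = B0; F6 ⊕ B0 = 46.
Blocks that differ from the original plaintext: P[5].

P[1] = 43, P[2] = F9, P[3] = 9F, P[4] = B7, P[5] = 46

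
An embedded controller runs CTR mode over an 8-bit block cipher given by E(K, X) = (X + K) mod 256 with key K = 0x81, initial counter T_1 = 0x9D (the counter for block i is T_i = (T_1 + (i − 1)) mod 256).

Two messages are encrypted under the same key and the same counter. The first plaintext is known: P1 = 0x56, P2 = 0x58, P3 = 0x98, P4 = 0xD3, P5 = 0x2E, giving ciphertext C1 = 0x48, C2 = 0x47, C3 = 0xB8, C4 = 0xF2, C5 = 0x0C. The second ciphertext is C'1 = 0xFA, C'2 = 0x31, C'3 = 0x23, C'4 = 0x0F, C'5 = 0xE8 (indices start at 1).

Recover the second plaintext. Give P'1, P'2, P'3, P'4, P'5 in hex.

P'1 = 0xE4, P'2 = 0x2E, P'3 = 0x03, P'4 = 0x2E, P'5 = 0xCA

In CTR with a reused counter, both messages share the same keystream S_i, so C_i ⊕ C'_i = P_i ⊕ P'_i and thus P'_i = P_i ⊕ C_i ⊕ C'_i.
P'1: 0x56 ⊕ 0x48 ⊕ 0xFA = 0xE4.
P'2: 0x58 ⊕ 0x47 ⊕ 0x31 = 0x2E.
P'3: 0x98 ⊕ 0xB8 ⊕ 0x23 = 0x03.
P'4: 0xD3 ⊕ 0xF2 ⊕ 0x0F = 0x2E.
P'5: 0x2E ⊕ 0x0C ⊕ 0xE8 = 0xCA.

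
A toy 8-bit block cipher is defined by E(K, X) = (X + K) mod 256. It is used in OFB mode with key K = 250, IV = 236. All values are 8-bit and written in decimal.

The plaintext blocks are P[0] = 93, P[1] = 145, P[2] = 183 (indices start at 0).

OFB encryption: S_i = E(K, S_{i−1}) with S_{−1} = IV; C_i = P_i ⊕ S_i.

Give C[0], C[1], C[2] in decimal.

C[0] = 187, C[1] = 113, C[2] = 109

C[0]: S = E(K, 236) = 230; 93 ⊕ 230 = 187.
C[1]: S = E(K, 230) = 224; 145 ⊕ 224 = 113.
C[2]: S = E(K, 224) = 218; 183 ⊕ 218 = 109.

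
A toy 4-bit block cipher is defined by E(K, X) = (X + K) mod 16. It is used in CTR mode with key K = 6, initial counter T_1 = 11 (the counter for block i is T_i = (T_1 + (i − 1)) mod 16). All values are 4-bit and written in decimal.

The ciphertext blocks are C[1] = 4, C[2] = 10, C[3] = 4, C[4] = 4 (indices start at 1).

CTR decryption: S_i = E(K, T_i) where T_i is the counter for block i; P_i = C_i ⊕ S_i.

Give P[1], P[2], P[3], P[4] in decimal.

P[1] = 5, P[2] = 8, P[3] = 7, P[4] = 0

P[1]: T = 11, S = E(K, T) = 1; 4 ⊕ 1 = 5.
P[2]: T = 12, S = E(K, T) = 2; 10 ⊕ 2 = 8.
P[3]: T = 13, S = E(K, T) = 3; 4 ⊕ 3 = 7.
P[4]: T = 14, S = E(K, T) = 4; 4 ⊕ 4 = 0.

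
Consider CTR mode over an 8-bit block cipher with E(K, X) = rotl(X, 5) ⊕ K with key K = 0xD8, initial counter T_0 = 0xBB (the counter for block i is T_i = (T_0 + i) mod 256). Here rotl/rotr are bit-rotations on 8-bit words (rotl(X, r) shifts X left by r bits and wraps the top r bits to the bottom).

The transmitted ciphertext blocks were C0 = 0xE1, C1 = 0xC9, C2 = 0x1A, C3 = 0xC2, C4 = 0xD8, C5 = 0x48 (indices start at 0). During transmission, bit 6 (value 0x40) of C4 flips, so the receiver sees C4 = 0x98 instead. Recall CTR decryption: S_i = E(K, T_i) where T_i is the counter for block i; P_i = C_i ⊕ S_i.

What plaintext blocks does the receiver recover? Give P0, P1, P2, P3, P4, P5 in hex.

Only C4 changed, to 0x98. In CTR, a change in C_i flips the same bit in P_i only; the keystream is unaffected. Decrypting the received ciphertext:
P0: T = 0xBB, S = E(K, T) = 0xAF; 0xE1 ⊕ 0xAF = 0x4E.
P1: T = 0xBC, S = E(K, T) = 0x4F; 0xC9 ⊕ 0x4F = 0x86.
P2: T = 0xBD, S = E(K, T) = 0x6F; 0x1A ⊕ 0x6F = 0x75.
P3: T = 0xBE, S = E(K, T) = 0x0F; 0xC2 ⊕ 0x0F = 0xCD.
P4: T = 0xBF, S = E(K, T) = 0x2F; 0x98 ⊕ 0x2F = 0xB7.
P5: T = 0xC0, S = E(K, T) = 0xC0; 0x48 ⊕ 0xC0 = 0x88.
Blocks that differ from the original plaintext: P4.

P0 = 0x4E, P1 = 0x86, P2 = 0x75, P3 = 0xCD, P4 = 0xB7, P5 = 0x88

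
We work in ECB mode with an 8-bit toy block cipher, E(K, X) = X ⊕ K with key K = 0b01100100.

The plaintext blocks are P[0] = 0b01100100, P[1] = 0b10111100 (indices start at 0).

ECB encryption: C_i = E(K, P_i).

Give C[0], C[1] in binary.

C[0]: E(K, 0b01100100) = 0b00000000.
C[1]: E(K, 0b10111100) = 0b11011000.

C[0] = 0b00000000, C[1] = 0b11011000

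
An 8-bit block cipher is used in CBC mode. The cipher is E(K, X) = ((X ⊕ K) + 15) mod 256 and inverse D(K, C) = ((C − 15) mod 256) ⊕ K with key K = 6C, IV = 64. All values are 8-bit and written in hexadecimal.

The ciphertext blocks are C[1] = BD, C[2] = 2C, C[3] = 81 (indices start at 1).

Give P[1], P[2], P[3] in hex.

P[1] = A0, P[2] = C6, P[3] = 2C

CBC decryption: P_i = D(K, C_i) ⊕ C_{i−1}, with C_{0} = IV.
P[1]: D(K, BD) = C4; C4 ⊕ 64 = A0.
P[2]: D(K, 2C) = 7B; 7B ⊕ BD = C6.
P[3]: D(K, 81) = 00; 00 ⊕ 2C = 2C.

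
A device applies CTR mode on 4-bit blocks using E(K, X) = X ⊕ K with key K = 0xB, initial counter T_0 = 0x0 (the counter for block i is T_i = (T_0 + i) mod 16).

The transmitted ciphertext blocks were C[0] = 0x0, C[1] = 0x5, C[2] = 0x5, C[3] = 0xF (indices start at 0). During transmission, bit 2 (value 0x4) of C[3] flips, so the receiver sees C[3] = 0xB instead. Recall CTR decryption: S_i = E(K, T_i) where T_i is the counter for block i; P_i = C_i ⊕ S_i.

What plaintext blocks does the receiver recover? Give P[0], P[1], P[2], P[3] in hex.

P[0] = 0xB, P[1] = 0xF, P[2] = 0xC, P[3] = 0x3

Only C[3] changed, to 0xB. In CTR, a change in C_i flips the same bit in P_i only; the keystream is unaffected. Decrypting the received ciphertext:
P[0]: T = 0x0, S = E(K, T) = 0xB; 0x0 ⊕ 0xB = 0xB.
P[1]: T = 0x1, S = E(K, T) = 0xA; 0x5 ⊕ 0xA = 0xF.
P[2]: T = 0x2, S = E(K, T) = 0x9; 0x5 ⊕ 0x9 = 0xC.
P[3]: T = 0x3, S = E(K, T) = 0x8; 0xB ⊕ 0x8 = 0x3.
Blocks that differ from the original plaintext: P[3].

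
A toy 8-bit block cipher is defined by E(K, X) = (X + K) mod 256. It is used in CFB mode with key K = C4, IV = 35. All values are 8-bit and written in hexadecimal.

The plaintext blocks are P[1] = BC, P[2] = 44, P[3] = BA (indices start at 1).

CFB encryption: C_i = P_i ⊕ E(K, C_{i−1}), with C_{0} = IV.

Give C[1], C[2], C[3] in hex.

C[1]: E(K, 35) = F9; BC ⊕ F9 = 45.
C[2]: E(K, 45) = 09; 44 ⊕ 09 = 4D.
C[3]: E(K, 4D) = 11; BA ⊕ 11 = AB.

C[1] = 45, C[2] = 4D, C[3] = AB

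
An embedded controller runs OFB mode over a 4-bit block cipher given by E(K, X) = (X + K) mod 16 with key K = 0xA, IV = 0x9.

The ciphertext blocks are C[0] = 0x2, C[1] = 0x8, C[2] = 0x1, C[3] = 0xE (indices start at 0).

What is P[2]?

OFB decryption: S_i = E(K, S_{i−1}) with S_{−1} = IV; P_i = C_i ⊕ S_i.
P[0]: S = E(K, 0x9) = 0x3; 0x2 ⊕ 0x3 = 0x1.
P[1]: S = E(K, 0x3) = 0xD; 0x8 ⊕ 0xD = 0x5.
P[2]: S = E(K, 0xD) = 0x7; 0x1 ⊕ 0x7 = 0x6.

P[2] = 0x6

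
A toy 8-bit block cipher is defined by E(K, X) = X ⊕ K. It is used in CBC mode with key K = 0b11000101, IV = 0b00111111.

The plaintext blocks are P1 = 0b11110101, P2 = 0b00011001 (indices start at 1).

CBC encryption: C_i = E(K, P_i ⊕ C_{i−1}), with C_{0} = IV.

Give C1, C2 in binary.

C1: P1 ⊕ 0b00111111 = 0b11001010; E(K, 0b11001010) = 0b00001111.
C2: P2 ⊕ 0b00001111 = 0b00010110; E(K, 0b00010110) = 0b11010011.

C1 = 0b00001111, C2 = 0b11010011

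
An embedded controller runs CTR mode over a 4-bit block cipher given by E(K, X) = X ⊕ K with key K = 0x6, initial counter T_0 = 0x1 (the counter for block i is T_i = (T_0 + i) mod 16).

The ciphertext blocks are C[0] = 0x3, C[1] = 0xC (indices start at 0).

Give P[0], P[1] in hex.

CTR decryption: S_i = E(K, T_i) where T_i is the counter for block i; P_i = C_i ⊕ S_i.
P[0]: T = 0x1, S = E(K, T) = 0x7; 0x3 ⊕ 0x7 = 0x4.
P[1]: T = 0x2, S = E(K, T) = 0x4; 0xC ⊕ 0x4 = 0x8.

P[0] = 0x4, P[1] = 0x8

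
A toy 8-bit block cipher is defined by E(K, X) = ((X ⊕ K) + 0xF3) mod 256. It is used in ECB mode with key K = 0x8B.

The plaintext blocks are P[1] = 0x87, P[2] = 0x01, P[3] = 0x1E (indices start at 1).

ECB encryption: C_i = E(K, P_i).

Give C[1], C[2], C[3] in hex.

C[1]: E(K, 0x87) = 0xFF.
C[2]: E(K, 0x01) = 0x7D.
C[3]: E(K, 0x1E) = 0x88.

C[1] = 0xFF, C[2] = 0x7D, C[3] = 0x88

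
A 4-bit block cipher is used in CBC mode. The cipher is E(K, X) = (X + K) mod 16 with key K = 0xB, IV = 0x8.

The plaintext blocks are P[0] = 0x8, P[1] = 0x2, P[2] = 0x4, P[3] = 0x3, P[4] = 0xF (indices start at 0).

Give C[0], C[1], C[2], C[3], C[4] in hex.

C[0] = 0xB, C[1] = 0x4, C[2] = 0xB, C[3] = 0x3, C[4] = 0x7

CBC encryption: C_i = E(K, P_i ⊕ C_{i−1}), with C_{−1} = IV.
C[0]: P[0] ⊕ 0x8 = 0x0; E(K, 0x0) = 0xB.
C[1]: P[1] ⊕ 0xB = 0x9; E(K, 0x9) = 0x4.
C[2]: P[2] ⊕ 0x4 = 0x0; E(K, 0x0) = 0xB.
C[3]: P[3] ⊕ 0xB = 0x8; E(K, 0x8) = 0x3.
C[4]: P[4] ⊕ 0x3 = 0xC; E(K, 0xC) = 0x7.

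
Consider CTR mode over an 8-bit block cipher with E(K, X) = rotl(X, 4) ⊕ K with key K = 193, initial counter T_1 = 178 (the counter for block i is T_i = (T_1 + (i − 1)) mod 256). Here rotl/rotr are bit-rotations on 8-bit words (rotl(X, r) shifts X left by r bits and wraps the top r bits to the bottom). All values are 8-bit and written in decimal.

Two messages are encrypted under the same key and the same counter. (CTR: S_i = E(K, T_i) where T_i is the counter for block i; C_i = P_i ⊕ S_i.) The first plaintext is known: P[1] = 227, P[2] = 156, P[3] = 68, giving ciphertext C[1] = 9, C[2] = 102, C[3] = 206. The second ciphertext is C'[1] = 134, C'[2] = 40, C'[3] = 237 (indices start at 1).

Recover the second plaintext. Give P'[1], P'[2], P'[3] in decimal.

P'[1] = 108, P'[2] = 210, P'[3] = 103

In CTR with a reused counter, both messages share the same keystream S_i, so C_i ⊕ C'_i = P_i ⊕ P'_i and thus P'_i = P_i ⊕ C_i ⊕ C'_i.
P'[1]: 227 ⊕ 9 ⊕ 134 = 108.
P'[2]: 156 ⊕ 102 ⊕ 40 = 210.
P'[3]: 68 ⊕ 206 ⊕ 237 = 103.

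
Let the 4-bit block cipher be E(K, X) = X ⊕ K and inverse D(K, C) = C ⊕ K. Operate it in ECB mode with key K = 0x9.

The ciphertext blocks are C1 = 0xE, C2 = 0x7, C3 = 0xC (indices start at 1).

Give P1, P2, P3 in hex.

ECB decryption: P_i = D(K, C_i).
P1: D(K, 0xE) = 0x7.
P2: D(K, 0x7) = 0xE.
P3: D(K, 0xC) = 0x5.

P1 = 0x7, P2 = 0xE, P3 = 0x5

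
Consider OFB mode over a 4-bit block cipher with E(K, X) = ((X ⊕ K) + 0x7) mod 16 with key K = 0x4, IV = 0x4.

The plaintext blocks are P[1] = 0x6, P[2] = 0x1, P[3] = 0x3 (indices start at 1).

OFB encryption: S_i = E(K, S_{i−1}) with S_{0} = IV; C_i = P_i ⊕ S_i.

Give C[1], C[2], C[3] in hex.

C[1]: S = E(K, 0x4) = 0x7; 0x6 ⊕ 0x7 = 0x1.
C[2]: S = E(K, 0x7) = 0xA; 0x1 ⊕ 0xA = 0xB.
C[3]: S = E(K, 0xA) = 0x5; 0x3 ⊕ 0x5 = 0x6.

C[1] = 0x1, C[2] = 0xB, C[3] = 0x6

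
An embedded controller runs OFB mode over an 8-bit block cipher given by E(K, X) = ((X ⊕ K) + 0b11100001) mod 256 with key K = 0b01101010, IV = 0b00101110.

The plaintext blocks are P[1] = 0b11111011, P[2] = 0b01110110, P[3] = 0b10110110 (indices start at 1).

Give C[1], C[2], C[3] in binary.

OFB encryption: S_i = E(K, S_{i−1}) with S_{0} = IV; C_i = P_i ⊕ S_i.
C[1]: S = E(K, 0b00101110) = 0b00100101; 0b11111011 ⊕ 0b00100101 = 0b11011110.
C[2]: S = E(K, 0b00100101) = 0b00110000; 0b01110110 ⊕ 0b00110000 = 0b01000110.
C[3]: S = E(K, 0b00110000) = 0b00111011; 0b10110110 ⊕ 0b00111011 = 0b10001101.

C[1] = 0b11011110, C[2] = 0b01000110, C[3] = 0b10001101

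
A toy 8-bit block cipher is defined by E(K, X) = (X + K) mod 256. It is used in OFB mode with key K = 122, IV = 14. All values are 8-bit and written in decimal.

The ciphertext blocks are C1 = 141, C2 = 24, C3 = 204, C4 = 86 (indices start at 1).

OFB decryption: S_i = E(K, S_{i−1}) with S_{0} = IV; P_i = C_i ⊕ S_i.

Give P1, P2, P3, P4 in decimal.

P1: S = E(K, 14) = 136; 141 ⊕ 136 = 5.
P2: S = E(K, 136) = 2; 24 ⊕ 2 = 26.
P3: S = E(K, 2) = 124; 204 ⊕ 124 = 176.
P4: S = E(K, 124) = 246; 86 ⊕ 246 = 160.

P1 = 5, P2 = 26, P3 = 176, P4 = 160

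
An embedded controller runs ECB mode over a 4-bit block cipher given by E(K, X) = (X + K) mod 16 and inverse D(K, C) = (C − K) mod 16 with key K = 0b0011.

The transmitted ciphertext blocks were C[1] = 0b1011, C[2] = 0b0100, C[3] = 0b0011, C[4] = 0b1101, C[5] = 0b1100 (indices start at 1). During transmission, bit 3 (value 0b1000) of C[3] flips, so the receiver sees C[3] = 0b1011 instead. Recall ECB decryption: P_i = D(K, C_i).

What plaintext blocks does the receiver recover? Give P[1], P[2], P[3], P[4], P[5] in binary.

Only C[3] changed, to 0b1011. In ECB, a change in C_i affects only P_i. Decrypting the received ciphertext:
P[1]: D(K, 0b1011) = 0b1000.
P[2]: D(K, 0b0100) = 0b0001.
P[3]: D(K, 0b1011) = 0b1000.
P[4]: D(K, 0b1101) = 0b1010.
P[5]: D(K, 0b1100) = 0b1001.
Blocks that differ from the original plaintext: P[3].

P[1] = 0b1000, P[2] = 0b0001, P[3] = 0b1000, P[4] = 0b1010, P[5] = 0b1001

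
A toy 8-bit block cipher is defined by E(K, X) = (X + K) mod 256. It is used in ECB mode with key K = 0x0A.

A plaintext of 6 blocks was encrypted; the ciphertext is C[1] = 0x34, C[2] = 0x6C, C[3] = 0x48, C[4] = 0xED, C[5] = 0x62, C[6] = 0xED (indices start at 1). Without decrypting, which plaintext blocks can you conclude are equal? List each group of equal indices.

P[4] = P[6]

ECB encrypts each block independently with the same key, so equal ciphertext blocks imply equal plaintext blocks.
C[4] = C[6] = 0xED, so P[4] = P[6].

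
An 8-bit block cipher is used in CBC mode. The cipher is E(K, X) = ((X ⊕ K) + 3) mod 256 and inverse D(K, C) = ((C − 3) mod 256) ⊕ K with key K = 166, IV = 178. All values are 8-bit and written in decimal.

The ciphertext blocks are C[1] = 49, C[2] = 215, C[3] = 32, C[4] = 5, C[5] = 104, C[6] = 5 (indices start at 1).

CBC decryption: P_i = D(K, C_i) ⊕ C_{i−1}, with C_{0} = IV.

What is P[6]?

P[6]: D(K, 5) = 164; 164 ⊕ 104 = 204.

P[6] = 204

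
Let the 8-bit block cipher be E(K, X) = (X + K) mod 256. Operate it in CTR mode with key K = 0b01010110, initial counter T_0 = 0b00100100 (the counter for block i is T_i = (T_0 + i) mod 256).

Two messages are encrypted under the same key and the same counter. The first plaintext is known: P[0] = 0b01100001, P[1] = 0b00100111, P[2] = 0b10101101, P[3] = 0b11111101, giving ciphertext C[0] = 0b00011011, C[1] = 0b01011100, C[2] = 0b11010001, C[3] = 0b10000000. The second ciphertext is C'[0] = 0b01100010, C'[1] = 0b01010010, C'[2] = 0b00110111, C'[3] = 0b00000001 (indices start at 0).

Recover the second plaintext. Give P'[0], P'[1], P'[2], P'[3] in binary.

In CTR with a reused counter, both messages share the same keystream S_i, so C_i ⊕ C'_i = P_i ⊕ P'_i and thus P'_i = P_i ⊕ C_i ⊕ C'_i.
P'[0]: 0b01100001 ⊕ 0b00011011 ⊕ 0b01100010 = 0b00011000.
P'[1]: 0b00100111 ⊕ 0b01011100 ⊕ 0b01010010 = 0b00101001.
P'[2]: 0b10101101 ⊕ 0b11010001 ⊕ 0b00110111 = 0b01001011.
P'[3]: 0b11111101 ⊕ 0b10000000 ⊕ 0b00000001 = 0b01111100.

P'[0] = 0b00011000, P'[1] = 0b00101001, P'[2] = 0b01001011, P'[3] = 0b01111100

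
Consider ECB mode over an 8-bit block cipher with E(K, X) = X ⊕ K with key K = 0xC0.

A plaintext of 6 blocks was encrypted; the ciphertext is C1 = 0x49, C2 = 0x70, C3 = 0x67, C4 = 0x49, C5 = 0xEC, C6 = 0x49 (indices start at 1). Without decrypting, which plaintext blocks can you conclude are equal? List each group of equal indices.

ECB encrypts each block independently with the same key, so equal ciphertext blocks imply equal plaintext blocks.
C1 = C4 = C6 = 0x49, so P1 = P4 = P6.

P1 = P4 = P6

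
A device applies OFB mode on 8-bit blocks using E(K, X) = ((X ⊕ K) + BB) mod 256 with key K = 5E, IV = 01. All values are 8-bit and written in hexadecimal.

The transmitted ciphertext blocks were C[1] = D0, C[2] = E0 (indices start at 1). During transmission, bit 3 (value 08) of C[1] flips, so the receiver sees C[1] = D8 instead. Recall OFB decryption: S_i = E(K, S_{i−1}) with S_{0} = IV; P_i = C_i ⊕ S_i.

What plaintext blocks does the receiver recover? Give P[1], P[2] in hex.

Only C[1] changed, to D8. In OFB, a change in C_i flips the same bit in P_i only; the keystream is unaffected. Decrypting the received ciphertext:
P[1]: S = E(K, 01) = 1A; D8 ⊕ 1A = C2.
P[2]: S = E(K, 1A) = FF; E0 ⊕ FF = 1F.
Blocks that differ from the original plaintext: P[1].

P[1] = C2, P[2] = 1F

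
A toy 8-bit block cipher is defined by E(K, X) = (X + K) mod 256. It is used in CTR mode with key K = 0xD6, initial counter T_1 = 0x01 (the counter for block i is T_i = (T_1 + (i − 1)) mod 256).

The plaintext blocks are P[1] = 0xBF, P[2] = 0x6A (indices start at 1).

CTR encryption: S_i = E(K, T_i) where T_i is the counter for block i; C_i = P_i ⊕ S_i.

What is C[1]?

C[1]: T = 0x01, S = E(K, T) = 0xD7; 0xBF ⊕ 0xD7 = 0x68.

C[1] = 0x68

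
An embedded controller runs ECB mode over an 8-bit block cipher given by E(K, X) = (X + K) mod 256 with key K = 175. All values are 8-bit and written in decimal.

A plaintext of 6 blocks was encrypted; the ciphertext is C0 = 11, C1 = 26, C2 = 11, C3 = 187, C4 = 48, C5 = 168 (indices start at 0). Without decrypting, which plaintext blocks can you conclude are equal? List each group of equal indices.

ECB encrypts each block independently with the same key, so equal ciphertext blocks imply equal plaintext blocks.
C0 = C2 = 11, so P0 = P2.

P0 = P2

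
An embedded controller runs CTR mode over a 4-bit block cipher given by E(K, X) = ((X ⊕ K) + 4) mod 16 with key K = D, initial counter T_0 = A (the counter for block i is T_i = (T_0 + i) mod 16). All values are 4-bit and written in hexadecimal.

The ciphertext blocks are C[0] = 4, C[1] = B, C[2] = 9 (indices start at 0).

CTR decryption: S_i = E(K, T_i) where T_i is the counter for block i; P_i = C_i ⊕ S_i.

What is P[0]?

P[0]: T = A, S = E(K, T) = B; 4 ⊕ B = F.

P[0] = F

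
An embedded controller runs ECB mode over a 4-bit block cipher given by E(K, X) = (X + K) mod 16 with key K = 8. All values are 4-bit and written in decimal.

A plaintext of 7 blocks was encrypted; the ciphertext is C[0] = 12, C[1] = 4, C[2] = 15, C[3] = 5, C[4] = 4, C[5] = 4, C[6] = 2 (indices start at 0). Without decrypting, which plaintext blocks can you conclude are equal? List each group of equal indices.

ECB encrypts each block independently with the same key, so equal ciphertext blocks imply equal plaintext blocks.
C[1] = C[4] = C[5] = 4, so P[1] = P[4] = P[5].

P[1] = P[4] = P[5]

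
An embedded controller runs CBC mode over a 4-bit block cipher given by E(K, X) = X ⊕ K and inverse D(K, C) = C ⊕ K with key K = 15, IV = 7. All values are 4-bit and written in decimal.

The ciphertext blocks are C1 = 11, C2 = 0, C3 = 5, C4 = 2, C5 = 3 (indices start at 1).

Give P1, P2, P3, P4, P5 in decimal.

P1 = 3, P2 = 4, P3 = 10, P4 = 8, P5 = 14

CBC decryption: P_i = D(K, C_i) ⊕ C_{i−1}, with C_{0} = IV.
P1: D(K, 11) = 4; 4 ⊕ 7 = 3.
P2: D(K, 0) = 15; 15 ⊕ 11 = 4.
P3: D(K, 5) = 10; 10 ⊕ 0 = 10.
P4: D(K, 2) = 13; 13 ⊕ 5 = 8.
P5: D(K, 3) = 12; 12 ⊕ 2 = 14.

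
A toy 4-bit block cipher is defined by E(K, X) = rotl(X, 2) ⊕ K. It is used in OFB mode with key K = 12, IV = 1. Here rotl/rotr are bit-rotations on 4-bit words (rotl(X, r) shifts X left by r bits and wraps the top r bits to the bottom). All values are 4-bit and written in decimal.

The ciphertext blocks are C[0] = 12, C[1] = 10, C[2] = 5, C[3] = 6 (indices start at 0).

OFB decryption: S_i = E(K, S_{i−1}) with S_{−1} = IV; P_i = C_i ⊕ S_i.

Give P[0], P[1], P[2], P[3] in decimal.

P[0]: S = E(K, 1) = 8; 12 ⊕ 8 = 4.
P[1]: S = E(K, 8) = 14; 10 ⊕ 14 = 4.
P[2]: S = E(K, 14) = 7; 5 ⊕ 7 = 2.
P[3]: S = E(K, 7) = 1; 6 ⊕ 1 = 7.

P[0] = 4, P[1] = 4, P[2] = 2, P[3] = 7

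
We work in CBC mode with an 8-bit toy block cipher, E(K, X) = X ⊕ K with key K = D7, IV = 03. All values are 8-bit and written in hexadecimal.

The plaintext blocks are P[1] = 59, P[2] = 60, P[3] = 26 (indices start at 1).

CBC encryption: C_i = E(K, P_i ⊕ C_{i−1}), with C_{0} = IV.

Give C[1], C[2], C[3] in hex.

C[1]: P[1] ⊕ 03 = 5A; E(K, 5A) = 8D.
C[2]: P[2] ⊕ 8D = ED; E(K, ED) = 3A.
C[3]: P[3] ⊕ 3A = 1C; E(K, 1C) = CB.

C[1] = 8D, C[2] = 3A, C[3] = CB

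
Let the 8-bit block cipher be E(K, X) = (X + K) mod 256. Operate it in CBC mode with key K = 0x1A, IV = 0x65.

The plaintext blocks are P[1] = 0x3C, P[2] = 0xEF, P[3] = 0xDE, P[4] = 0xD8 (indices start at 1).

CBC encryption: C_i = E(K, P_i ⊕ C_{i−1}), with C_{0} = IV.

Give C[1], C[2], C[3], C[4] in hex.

C[1] = 0x73, C[2] = 0xB6, C[3] = 0x82, C[4] = 0x74

C[1]: P[1] ⊕ 0x65 = 0x59; E(K, 0x59) = 0x73.
C[2]: P[2] ⊕ 0x73 = 0x9C; E(K, 0x9C) = 0xB6.
C[3]: P[3] ⊕ 0xB6 = 0x68; E(K, 0x68) = 0x82.
C[4]: P[4] ⊕ 0x82 = 0x5A; E(K, 0x5A) = 0x74.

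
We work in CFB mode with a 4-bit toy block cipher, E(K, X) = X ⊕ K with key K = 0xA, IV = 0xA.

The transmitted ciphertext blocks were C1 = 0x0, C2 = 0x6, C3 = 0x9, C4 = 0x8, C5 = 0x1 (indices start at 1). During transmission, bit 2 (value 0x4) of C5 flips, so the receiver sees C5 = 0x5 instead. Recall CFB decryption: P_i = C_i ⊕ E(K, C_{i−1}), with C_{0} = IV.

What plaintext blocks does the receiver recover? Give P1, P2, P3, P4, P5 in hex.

Only C5 changed, to 0x5. In CFB, a change in C_i flips the same bit in P_i and garbles P_{i+1}. Decrypting the received ciphertext:
P1: E(K, 0xA) = 0x0; 0x0 ⊕ 0x0 = 0x0.
P2: E(K, 0x0) = 0xA; 0x6 ⊕ 0xA = 0xC.
P3: E(K, 0x6) = 0xC; 0x9 ⊕ 0xC = 0x5.
P4: E(K, 0x9) = 0x3; 0x8 ⊕ 0x3 = 0xB.
P5: E(K, 0x8) = 0x2; 0x5 ⊕ 0x2 = 0x7.
Blocks that differ from the original plaintext: P5.

P1 = 0x0, P2 = 0xC, P3 = 0x5, P4 = 0xB, P5 = 0x7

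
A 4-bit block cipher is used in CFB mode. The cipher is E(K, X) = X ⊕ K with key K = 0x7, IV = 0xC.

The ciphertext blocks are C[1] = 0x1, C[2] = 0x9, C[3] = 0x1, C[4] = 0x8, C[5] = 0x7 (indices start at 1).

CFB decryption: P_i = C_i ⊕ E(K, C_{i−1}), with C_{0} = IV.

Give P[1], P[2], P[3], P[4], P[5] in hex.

P[1]: E(K, 0xC) = 0xB; 0x1 ⊕ 0xB = 0xA.
P[2]: E(K, 0x1) = 0x6; 0x9 ⊕ 0x6 = 0xF.
P[3]: E(K, 0x9) = 0xE; 0x1 ⊕ 0xE = 0xF.
P[4]: E(K, 0x1) = 0x6; 0x8 ⊕ 0x6 = 0xE.
P[5]: E(K, 0x8) = 0xF; 0x7 ⊕ 0xF = 0x8.

P[1] = 0xA, P[2] = 0xF, P[3] = 0xF, P[4] = 0xE, P[5] = 0x8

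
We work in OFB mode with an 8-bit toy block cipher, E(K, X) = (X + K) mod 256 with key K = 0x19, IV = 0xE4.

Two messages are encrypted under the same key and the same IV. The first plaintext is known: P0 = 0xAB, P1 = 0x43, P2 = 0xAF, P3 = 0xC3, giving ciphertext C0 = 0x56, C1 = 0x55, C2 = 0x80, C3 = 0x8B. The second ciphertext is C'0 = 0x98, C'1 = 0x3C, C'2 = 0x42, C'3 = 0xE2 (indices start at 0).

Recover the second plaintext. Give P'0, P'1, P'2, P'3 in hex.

P'0 = 0x65, P'1 = 0x2A, P'2 = 0x6D, P'3 = 0xAA

In OFB with a reused IV, both messages share the same keystream S_i, so C_i ⊕ C'_i = P_i ⊕ P'_i and thus P'_i = P_i ⊕ C_i ⊕ C'_i.
P'0: 0xAB ⊕ 0x56 ⊕ 0x98 = 0x65.
P'1: 0x43 ⊕ 0x55 ⊕ 0x3C = 0x2A.
P'2: 0xAF ⊕ 0x80 ⊕ 0x42 = 0x6D.
P'3: 0xC3 ⊕ 0x8B ⊕ 0xE2 = 0xAA.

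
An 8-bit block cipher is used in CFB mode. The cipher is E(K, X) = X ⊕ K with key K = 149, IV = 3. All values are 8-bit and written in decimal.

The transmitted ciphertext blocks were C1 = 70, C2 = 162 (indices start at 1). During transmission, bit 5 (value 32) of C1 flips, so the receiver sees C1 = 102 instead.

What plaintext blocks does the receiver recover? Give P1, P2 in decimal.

P1 = 240, P2 = 81

CFB decryption: P_i = C_i ⊕ E(K, C_{i−1}), with C_{0} = IV.
Only C1 changed, to 102. In CFB, a change in C_i flips the same bit in P_i and garbles P_{i+1}. Decrypting the received ciphertext:
P1: E(K, 3) = 150; 102 ⊕ 150 = 240.
P2: E(K, 102) = 243; 162 ⊕ 243 = 81.
Blocks that differ from the original plaintext: P1, P2.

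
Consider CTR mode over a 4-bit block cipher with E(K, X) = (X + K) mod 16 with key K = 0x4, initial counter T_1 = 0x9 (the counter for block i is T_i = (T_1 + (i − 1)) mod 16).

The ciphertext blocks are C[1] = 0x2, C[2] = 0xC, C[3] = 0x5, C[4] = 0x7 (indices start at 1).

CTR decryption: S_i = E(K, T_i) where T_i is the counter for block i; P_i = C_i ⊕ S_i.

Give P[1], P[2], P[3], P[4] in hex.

P[1]: T = 0x9, S = E(K, T) = 0xD; 0x2 ⊕ 0xD = 0xF.
P[2]: T = 0xA, S = E(K, T) = 0xE; 0xC ⊕ 0xE = 0x2.
P[3]: T = 0xB, S = E(K, T) = 0xF; 0x5 ⊕ 0xF = 0xA.
P[4]: T = 0xC, S = E(K, T) = 0x0; 0x7 ⊕ 0x0 = 0x7.

P[1] = 0xF, P[2] = 0x2, P[3] = 0xA, P[4] = 0x7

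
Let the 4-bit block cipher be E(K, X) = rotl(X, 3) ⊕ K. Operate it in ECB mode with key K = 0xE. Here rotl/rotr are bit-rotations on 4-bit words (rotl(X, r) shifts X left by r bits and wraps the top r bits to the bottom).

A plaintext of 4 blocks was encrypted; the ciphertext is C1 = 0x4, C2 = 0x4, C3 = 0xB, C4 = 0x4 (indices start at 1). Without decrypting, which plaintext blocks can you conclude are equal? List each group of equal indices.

P1 = P2 = P4

ECB encrypts each block independently with the same key, so equal ciphertext blocks imply equal plaintext blocks.
C1 = C2 = C4 = 0x4, so P1 = P2 = P4.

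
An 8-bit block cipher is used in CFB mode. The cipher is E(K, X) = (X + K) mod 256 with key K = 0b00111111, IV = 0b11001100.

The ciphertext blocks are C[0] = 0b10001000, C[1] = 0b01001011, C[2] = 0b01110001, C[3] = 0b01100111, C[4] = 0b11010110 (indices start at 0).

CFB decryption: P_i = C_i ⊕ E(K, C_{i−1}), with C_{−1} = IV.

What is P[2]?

P[2]: E(K, 0b01001011) = 0b10001010; 0b01110001 ⊕ 0b10001010 = 0b11111011.

P[2] = 0b11111011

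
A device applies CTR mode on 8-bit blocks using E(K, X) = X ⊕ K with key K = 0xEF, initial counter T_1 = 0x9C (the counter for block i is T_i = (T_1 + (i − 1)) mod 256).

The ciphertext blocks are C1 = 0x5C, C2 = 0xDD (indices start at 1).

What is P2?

P2 = 0xAF

CTR decryption: S_i = E(K, T_i) where T_i is the counter for block i; P_i = C_i ⊕ S_i.
P2: T = 0x9D, S = E(K, T) = 0x72; 0xDD ⊕ 0x72 = 0xAF.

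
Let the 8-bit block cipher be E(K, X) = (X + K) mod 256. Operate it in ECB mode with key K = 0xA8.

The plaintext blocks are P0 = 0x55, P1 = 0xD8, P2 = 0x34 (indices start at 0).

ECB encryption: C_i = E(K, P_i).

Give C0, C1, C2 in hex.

C0 = 0xFD, C1 = 0x80, C2 = 0xDC

C0: E(K, 0x55) = 0xFD.
C1: E(K, 0xD8) = 0x80.
C2: E(K, 0x34) = 0xDC.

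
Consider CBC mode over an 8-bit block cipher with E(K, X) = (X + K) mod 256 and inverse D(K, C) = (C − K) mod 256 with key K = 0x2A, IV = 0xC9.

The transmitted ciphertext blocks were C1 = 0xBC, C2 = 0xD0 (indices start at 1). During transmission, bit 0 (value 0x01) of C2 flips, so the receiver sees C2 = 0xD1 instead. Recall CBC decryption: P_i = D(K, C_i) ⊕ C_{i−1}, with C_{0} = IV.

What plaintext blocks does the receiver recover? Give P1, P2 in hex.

P1 = 0x5B, P2 = 0x1B

Only C2 changed, to 0xD1. In CBC, a change in C_i garbles P_i and flips the same bit in P_{i+1}. Decrypting the received ciphertext:
P1: D(K, 0xBC) = 0x92; 0x92 ⊕ 0xC9 = 0x5B.
P2: D(K, 0xD1) = 0xA7; 0xA7 ⊕ 0xBC = 0x1B.
Blocks that differ from the original plaintext: P2.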